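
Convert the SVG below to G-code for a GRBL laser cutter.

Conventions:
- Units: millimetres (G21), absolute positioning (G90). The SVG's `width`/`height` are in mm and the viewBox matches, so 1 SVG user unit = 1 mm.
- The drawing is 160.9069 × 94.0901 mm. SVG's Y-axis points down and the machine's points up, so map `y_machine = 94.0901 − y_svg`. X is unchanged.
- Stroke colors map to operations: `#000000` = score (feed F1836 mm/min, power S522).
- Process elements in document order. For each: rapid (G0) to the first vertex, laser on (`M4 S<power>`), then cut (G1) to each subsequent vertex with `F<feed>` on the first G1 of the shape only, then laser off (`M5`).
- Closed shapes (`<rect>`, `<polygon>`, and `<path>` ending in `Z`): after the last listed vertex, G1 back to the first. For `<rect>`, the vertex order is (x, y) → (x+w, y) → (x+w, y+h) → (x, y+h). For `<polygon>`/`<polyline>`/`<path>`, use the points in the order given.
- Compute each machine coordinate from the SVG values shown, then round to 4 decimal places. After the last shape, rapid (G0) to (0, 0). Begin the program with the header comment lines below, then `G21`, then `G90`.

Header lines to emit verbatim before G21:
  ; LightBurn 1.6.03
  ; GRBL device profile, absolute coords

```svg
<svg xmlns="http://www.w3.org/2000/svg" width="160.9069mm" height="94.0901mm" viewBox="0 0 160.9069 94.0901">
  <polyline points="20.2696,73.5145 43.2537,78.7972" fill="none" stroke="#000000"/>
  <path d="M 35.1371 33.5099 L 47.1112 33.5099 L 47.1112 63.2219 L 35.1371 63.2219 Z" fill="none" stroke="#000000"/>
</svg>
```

; LightBurn 1.6.03
; GRBL device profile, absolute coords
G21
G90
G0 X20.2696 Y20.5756
M4 S522
G1 X43.2537 Y15.2929 F1836
M5
G0 X35.1371 Y60.5802
M4 S522
G1 X47.1112 Y60.5802 F1836
G1 X47.1112 Y30.8682
G1 X35.1371 Y30.8682
G1 X35.1371 Y60.5802
M5
G0 X0.0000 Y0.0000

viewBox `0 0 160.9069 94.0901` with mm width/height → 1 unit = 1 mm. Flip: y_m = 94.0901 − y_svg.

**Shape 1** — `<polyline>` line segment, stroke `#000000` → score (S522, F1836). Machine vertices: (20.2696,20.5756) → (43.2537,15.2929). Open path.

**Shape 2** — `<path>` rectangle, stroke `#000000` → score (S522, F1836). Machine vertices: (35.1371,60.5802) → (47.1112,60.5802) → (47.1112,30.8682) → (35.1371,30.8682) → (35.1371,60.5802). Closed: final G1 returns to the first vertex.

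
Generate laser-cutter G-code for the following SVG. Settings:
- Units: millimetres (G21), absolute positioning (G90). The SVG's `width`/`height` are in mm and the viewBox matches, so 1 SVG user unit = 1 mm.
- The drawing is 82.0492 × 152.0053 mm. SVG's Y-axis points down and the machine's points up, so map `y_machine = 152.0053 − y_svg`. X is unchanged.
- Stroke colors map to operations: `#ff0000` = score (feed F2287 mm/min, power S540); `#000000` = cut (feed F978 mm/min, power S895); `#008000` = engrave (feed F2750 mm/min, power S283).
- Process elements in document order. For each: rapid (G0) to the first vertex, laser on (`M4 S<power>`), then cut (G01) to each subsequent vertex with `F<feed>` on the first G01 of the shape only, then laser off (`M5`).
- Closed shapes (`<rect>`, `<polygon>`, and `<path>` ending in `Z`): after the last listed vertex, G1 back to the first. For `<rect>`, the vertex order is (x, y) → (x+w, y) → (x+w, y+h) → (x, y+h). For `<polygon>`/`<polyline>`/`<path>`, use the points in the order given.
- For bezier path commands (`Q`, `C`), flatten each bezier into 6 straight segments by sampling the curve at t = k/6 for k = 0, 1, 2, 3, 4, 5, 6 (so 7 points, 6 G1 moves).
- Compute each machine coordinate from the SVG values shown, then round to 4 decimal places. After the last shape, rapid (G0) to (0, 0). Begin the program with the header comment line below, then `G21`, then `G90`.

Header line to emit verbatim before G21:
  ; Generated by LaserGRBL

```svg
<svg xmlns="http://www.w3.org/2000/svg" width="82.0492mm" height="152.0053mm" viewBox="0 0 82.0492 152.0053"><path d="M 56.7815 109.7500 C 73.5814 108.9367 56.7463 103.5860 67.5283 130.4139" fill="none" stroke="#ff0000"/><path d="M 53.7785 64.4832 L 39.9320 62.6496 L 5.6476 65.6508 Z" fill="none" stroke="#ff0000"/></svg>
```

Since the viewBox matches the mm dimensions, user units are millimetres directly. The only transform is the Y-flip y_m = 152.0053 − y_svg.

Shape 1 is a cubic bezier drawn with `<path>`. Its stroke #ff0000 means score at S540, F2287. After flipping Y the toolpath is (56.7815,42.2553) → (62.6621,42.8701) → (64.6383,43.2212) → (64.4116,42.2888) → (63.6834,39.0530) → (64.1552,32.4938) → (67.5283,21.5914).

Shape 2 is a closed polygon drawn with `<path>`. Its stroke #ff0000 means score at S540, F2287. After flipping Y the toolpath is (53.7785,87.5221) → (39.9320,89.3557) → (5.6476,86.3545) → (53.7785,87.5221), returning to the start.

; Generated by LaserGRBL
G21
G90
G0 X56.7815 Y42.2553
M4 S540
G01 X62.6621 Y42.8701 F2287
G01 X64.6383 Y43.2212
G01 X64.4116 Y42.2888
G01 X63.6834 Y39.0530
G01 X64.1552 Y32.4938
G01 X67.5283 Y21.5914
M5
G0 X53.7785 Y87.5221
M4 S540
G01 X39.9320 Y89.3557 F2287
G01 X5.6476 Y86.3545
G01 X53.7785 Y87.5221
M5
G0 X0.0000 Y0.0000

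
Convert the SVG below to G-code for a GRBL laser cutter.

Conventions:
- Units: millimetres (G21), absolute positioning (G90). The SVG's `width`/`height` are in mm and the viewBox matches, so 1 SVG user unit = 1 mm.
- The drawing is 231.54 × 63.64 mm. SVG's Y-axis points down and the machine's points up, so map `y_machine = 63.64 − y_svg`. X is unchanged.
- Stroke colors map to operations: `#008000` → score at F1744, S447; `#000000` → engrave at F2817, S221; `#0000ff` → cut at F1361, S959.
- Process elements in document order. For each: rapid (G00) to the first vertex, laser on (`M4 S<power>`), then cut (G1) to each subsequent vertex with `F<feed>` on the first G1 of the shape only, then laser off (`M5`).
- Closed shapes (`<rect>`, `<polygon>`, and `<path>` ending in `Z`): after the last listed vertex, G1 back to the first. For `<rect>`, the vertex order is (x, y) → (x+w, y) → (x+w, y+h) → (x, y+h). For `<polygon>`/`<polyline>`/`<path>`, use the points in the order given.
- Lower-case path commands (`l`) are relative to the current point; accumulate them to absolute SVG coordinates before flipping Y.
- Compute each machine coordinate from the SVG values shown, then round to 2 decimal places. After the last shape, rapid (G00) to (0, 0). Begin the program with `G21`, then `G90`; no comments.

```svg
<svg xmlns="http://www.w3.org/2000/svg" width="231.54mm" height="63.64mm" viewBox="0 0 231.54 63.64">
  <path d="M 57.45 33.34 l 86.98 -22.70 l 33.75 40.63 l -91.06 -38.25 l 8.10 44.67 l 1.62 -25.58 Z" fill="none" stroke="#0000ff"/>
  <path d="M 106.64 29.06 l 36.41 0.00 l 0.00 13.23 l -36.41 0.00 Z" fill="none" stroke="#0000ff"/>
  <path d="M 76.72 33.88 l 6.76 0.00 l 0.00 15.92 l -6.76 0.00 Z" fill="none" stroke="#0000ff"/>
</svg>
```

Since the viewBox matches the mm dimensions, user units are millimetres directly. The only transform is the Y-flip y_m = 63.64 − y_svg.

Shape 1 is a closed polygon drawn with `<path>`. Its stroke #0000ff means cut at S959, F1361. After flipping Y the toolpath is (57.45,30.30) → (144.43,53.00) → (178.18,12.37) → (87.12,50.62) → (95.22,5.95) → (96.84,31.53) → (57.45,30.30), returning to the start.

Shape 2 is a rectangle drawn with `<path>`. Its stroke #0000ff means cut at S959, F1361. After flipping Y the toolpath is (106.64,34.58) → (143.05,34.58) → (143.05,21.35) → (106.64,21.35) → (106.64,34.58), returning to the start.

Shape 3 is a rectangle drawn with `<path>`. Its stroke #0000ff means cut at S959, F1361. After flipping Y the toolpath is (76.72,29.76) → (83.48,29.76) → (83.48,13.84) → (76.72,13.84) → (76.72,29.76), returning to the start.

G21
G90
G00 X57.45 Y30.30
M4 S959
G1 X144.43 Y53.00 F1361
G1 X178.18 Y12.37
G1 X87.12 Y50.62
G1 X95.22 Y5.95
G1 X96.84 Y31.53
G1 X57.45 Y30.30
M5
G00 X106.64 Y34.58
M4 S959
G1 X143.05 Y34.58 F1361
G1 X143.05 Y21.35
G1 X106.64 Y21.35
G1 X106.64 Y34.58
M5
G00 X76.72 Y29.76
M4 S959
G1 X83.48 Y29.76 F1361
G1 X83.48 Y13.84
G1 X76.72 Y13.84
G1 X76.72 Y29.76
M5
G00 X0.00 Y0.00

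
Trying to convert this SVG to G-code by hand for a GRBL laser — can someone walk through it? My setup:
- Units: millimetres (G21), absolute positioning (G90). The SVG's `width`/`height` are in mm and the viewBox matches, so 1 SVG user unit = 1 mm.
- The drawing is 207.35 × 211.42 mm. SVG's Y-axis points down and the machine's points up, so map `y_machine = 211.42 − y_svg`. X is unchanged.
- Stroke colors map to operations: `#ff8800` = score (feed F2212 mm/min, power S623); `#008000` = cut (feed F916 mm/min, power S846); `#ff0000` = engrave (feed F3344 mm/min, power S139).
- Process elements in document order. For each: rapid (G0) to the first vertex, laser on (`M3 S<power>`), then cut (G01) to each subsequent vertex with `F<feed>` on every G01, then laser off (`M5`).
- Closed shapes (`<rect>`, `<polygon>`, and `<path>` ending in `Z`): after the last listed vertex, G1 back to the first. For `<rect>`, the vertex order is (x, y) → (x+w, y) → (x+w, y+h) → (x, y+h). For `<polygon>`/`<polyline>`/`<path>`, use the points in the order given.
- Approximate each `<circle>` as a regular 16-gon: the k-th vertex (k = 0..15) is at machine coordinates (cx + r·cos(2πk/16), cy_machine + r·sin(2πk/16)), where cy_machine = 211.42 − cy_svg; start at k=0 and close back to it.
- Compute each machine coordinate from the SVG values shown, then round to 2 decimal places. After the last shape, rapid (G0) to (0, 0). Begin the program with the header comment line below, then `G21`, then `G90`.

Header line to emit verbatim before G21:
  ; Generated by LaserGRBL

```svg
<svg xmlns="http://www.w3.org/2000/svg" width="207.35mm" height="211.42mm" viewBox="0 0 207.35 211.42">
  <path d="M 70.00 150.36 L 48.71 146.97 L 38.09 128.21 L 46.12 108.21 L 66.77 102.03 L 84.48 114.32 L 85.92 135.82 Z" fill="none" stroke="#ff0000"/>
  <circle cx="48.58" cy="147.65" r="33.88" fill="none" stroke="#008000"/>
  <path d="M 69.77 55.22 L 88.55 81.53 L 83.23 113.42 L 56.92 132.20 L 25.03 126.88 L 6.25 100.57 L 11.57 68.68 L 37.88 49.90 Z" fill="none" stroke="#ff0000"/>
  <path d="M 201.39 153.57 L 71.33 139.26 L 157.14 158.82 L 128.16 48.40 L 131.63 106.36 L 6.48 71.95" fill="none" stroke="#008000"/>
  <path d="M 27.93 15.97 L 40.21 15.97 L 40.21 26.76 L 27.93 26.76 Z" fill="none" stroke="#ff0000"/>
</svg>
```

viewBox `0 0 207.35 211.42` with mm width/height → 1 unit = 1 mm. Flip: y_m = 211.42 − y_svg.

**Shape 1** — `<path>` regular polygon, stroke `#ff0000` → engrave (S139, F3344). Machine vertices: (70.00,61.06) → (48.71,64.45) → (38.09,83.21) → (46.12,103.21) → (66.77,109.39) → (84.48,97.10) → (85.92,75.60) → (70.00,61.06). Closed: final G1 returns to the first vertex.

**Shape 2** — `<circle>` circle, stroke `#008000` → cut (S846, F916). Machine vertices: (82.46,63.77) → (79.88,76.74) → (72.54,87.73) → (61.55,95.07) → (48.58,97.65) → (35.61,95.07) → (24.62,87.73) → (17.28,76.74) → (14.70,63.77) → (17.28,50.80) → (24.62,39.81) → (35.61,32.47) → (48.58,29.89) → (61.55,32.47) → (72.54,39.81) → (79.88,50.80) → (82.46,63.77). Closed: final G1 returns to the first vertex.

**Shape 3** — `<path>` regular polygon, stroke `#ff0000` → engrave (S139, F3344). Machine vertices: (69.77,156.20) → (88.55,129.89) → (83.23,98.00) → (56.92,79.22) → (25.03,84.54) → (6.25,110.85) → (11.57,142.74) → (37.88,161.52) → (69.77,156.20). Closed: final G1 returns to the first vertex.

**Shape 4** — `<path>` open polyline, stroke `#008000` → cut (S846, F916). Machine vertices: (201.39,57.85) → (71.33,72.16) → (157.14,52.60) → (128.16,163.02) → (131.63,105.06) → (6.48,139.47). Open path.

**Shape 5** — `<path>` rectangle, stroke `#ff0000` → engrave (S139, F3344). Machine vertices: (27.93,195.45) → (40.21,195.45) → (40.21,184.66) → (27.93,184.66) → (27.93,195.45). Closed: final G1 returns to the first vertex.

; Generated by LaserGRBL
G21
G90
G0 X70.00 Y61.06
M3 S139
G01 X48.71 Y64.45 F3344
G01 X38.09 Y83.21 F3344
G01 X46.12 Y103.21 F3344
G01 X66.77 Y109.39 F3344
G01 X84.48 Y97.10 F3344
G01 X85.92 Y75.60 F3344
G01 X70.00 Y61.06 F3344
M5
G0 X82.46 Y63.77
M3 S846
G01 X79.88 Y76.74 F916
G01 X72.54 Y87.73 F916
G01 X61.55 Y95.07 F916
G01 X48.58 Y97.65 F916
G01 X35.61 Y95.07 F916
G01 X24.62 Y87.73 F916
G01 X17.28 Y76.74 F916
G01 X14.70 Y63.77 F916
G01 X17.28 Y50.80 F916
G01 X24.62 Y39.81 F916
G01 X35.61 Y32.47 F916
G01 X48.58 Y29.89 F916
G01 X61.55 Y32.47 F916
G01 X72.54 Y39.81 F916
G01 X79.88 Y50.80 F916
G01 X82.46 Y63.77 F916
M5
G0 X69.77 Y156.20
M3 S139
G01 X88.55 Y129.89 F3344
G01 X83.23 Y98.00 F3344
G01 X56.92 Y79.22 F3344
G01 X25.03 Y84.54 F3344
G01 X6.25 Y110.85 F3344
G01 X11.57 Y142.74 F3344
G01 X37.88 Y161.52 F3344
G01 X69.77 Y156.20 F3344
M5
G0 X201.39 Y57.85
M3 S846
G01 X71.33 Y72.16 F916
G01 X157.14 Y52.60 F916
G01 X128.16 Y163.02 F916
G01 X131.63 Y105.06 F916
G01 X6.48 Y139.47 F916
M5
G0 X27.93 Y195.45
M3 S139
G01 X40.21 Y195.45 F3344
G01 X40.21 Y184.66 F3344
G01 X27.93 Y184.66 F3344
G01 X27.93 Y195.45 F3344
M5
G0 X0.00 Y0.00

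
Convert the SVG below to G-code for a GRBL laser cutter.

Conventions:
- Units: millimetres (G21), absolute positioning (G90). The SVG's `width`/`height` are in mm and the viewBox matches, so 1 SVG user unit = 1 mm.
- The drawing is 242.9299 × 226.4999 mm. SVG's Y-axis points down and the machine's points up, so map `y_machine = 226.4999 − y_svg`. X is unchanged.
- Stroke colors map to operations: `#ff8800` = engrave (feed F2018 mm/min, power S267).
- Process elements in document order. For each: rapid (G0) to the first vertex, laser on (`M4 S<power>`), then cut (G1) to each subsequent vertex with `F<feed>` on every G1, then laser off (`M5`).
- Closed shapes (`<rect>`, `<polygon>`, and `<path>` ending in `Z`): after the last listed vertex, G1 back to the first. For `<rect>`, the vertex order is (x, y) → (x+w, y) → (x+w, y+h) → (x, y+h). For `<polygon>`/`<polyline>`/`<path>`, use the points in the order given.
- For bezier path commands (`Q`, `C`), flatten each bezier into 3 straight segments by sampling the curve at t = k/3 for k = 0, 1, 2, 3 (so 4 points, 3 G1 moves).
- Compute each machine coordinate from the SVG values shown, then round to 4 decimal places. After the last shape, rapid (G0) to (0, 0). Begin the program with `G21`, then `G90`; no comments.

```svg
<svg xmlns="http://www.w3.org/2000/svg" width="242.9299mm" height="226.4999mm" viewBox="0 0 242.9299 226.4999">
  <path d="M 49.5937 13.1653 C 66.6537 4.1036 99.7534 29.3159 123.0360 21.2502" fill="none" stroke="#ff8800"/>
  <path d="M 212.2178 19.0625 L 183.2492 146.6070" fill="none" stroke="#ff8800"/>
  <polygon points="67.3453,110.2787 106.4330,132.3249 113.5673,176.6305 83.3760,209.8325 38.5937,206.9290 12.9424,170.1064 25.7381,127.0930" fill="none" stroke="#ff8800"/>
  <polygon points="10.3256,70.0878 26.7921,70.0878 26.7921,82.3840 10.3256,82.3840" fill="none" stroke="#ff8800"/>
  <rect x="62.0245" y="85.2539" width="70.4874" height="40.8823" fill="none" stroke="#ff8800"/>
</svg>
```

G21
G90
G0 X49.5937 Y213.3346
M4 S267
G1 X71.0426 Y213.4736 F2018
G1 X97.4387 Y205.7747 F2018
G1 X123.0360 Y205.2497 F2018
M5
G0 X212.2178 Y207.4374
M4 S267
G1 X183.2492 Y79.8929 F2018
M5
G0 X67.3453 Y116.2212
M4 S267
G1 X106.4330 Y94.1750 F2018
G1 X113.5673 Y49.8694 F2018
G1 X83.3760 Y16.6674 F2018
G1 X38.5937 Y19.5709 F2018
G1 X12.9424 Y56.3935 F2018
G1 X25.7381 Y99.4069 F2018
G1 X67.3453 Y116.2212 F2018
M5
G0 X10.3256 Y156.4121
M4 S267
G1 X26.7921 Y156.4121 F2018
G1 X26.7921 Y144.1159 F2018
G1 X10.3256 Y144.1159 F2018
G1 X10.3256 Y156.4121 F2018
M5
G0 X62.0245 Y141.2460
M4 S267
G1 X132.5119 Y141.2460 F2018
G1 X132.5119 Y100.3637 F2018
G1 X62.0245 Y100.3637 F2018
G1 X62.0245 Y141.2460 F2018
M5
G0 X0.0000 Y0.0000

viewBox `0 0 242.9299 226.4999` with mm width/height → 1 unit = 1 mm. Flip: y_m = 226.4999 − y_svg.

**Shape 1** — `<path>` cubic bezier, stroke `#ff8800` → engrave (S267, F2018). Control points (SVG): P0=(49.5937,13.1653), P1=(66.6537,4.1036), P2=(99.7534,29.3159), P3=(123.0360,21.2502); sampled at t=k/3. Machine vertices: (49.5937,213.3346) → (71.0426,213.4736) → (97.4387,205.7747) → (123.0360,205.2497). Open path.

**Shape 2** — `<path>` line segment, stroke `#ff8800` → engrave (S267, F2018). Machine vertices: (212.2178,207.4374) → (183.2492,79.8929). Open path.

**Shape 3** — `<polygon>` regular polygon, stroke `#ff8800` → engrave (S267, F2018). Machine vertices: (67.3453,116.2212) → (106.4330,94.1750) → (113.5673,49.8694) → (83.3760,16.6674) → (38.5937,19.5709) → (12.9424,56.3935) → (25.7381,99.4069) → (67.3453,116.2212). Closed: final G1 returns to the first vertex.

**Shape 4** — `<polygon>` rectangle, stroke `#ff8800` → engrave (S267, F2018). Machine vertices: (10.3256,156.4121) → (26.7921,156.4121) → (26.7921,144.1159) → (10.3256,144.1159) → (10.3256,156.4121). Closed: final G1 returns to the first vertex.

**Shape 5** — `<rect>` rectangle, stroke `#ff8800` → engrave (S267, F2018). Machine vertices: (62.0245,141.2460) → (132.5119,141.2460) → (132.5119,100.3637) → (62.0245,100.3637) → (62.0245,141.2460). Closed: final G1 returns to the first vertex.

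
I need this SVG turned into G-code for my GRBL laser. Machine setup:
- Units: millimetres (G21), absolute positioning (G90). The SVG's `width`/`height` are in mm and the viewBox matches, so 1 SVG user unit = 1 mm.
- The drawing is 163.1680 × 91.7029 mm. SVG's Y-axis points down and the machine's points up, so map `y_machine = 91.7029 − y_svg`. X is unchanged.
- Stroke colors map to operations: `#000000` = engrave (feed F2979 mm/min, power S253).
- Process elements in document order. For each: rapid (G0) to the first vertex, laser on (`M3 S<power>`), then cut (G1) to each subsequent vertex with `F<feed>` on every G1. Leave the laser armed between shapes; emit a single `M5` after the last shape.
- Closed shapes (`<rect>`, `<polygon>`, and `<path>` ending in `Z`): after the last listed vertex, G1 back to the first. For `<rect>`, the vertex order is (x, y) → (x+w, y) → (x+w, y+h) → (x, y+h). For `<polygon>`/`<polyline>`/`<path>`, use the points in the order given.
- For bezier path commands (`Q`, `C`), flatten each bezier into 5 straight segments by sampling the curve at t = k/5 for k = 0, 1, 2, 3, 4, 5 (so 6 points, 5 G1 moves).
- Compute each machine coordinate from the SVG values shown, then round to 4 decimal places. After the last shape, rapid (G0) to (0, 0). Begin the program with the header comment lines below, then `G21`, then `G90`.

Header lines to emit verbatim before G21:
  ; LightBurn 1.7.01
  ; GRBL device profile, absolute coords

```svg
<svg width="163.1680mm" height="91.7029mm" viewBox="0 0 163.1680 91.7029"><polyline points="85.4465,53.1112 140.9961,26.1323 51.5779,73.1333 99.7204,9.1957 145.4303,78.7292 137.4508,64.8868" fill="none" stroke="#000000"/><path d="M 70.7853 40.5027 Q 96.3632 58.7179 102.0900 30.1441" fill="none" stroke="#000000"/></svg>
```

; LightBurn 1.7.01
; GRBL device profile, absolute coords
G21
G90
G0 X85.4465 Y38.5917
M3 S253
G1 X140.9961 Y65.5706 F2979
G1 X51.5779 Y18.5696 F2979
G1 X99.7204 Y82.5072 F2979
G1 X145.4303 Y12.9737 F2979
G1 X137.4508 Y26.8161 F2979
G0 X70.7853 Y51.2002
M3 S253
G1 X80.2224 Y45.7857 F2979
G1 X88.0714 Y44.1143 F2979
G1 X94.3324 Y46.1860 F2979
G1 X99.0052 Y52.0008 F2979
G1 X102.0900 Y61.5588 F2979
M5
G0 X0.0000 Y0.0000

Since the viewBox matches the mm dimensions, user units are millimetres directly. The only transform is the Y-flip y_m = 91.7029 − y_svg.

Shape 1 is a open polyline drawn with `<polyline>`. Its stroke #000000 means engrave at S253, F2979. After flipping Y the toolpath is (85.4465,38.5917) → (140.9961,65.5706) → (51.5779,18.5696) → (99.7204,82.5072) → (145.4303,12.9737) → (137.4508,26.8161).

Shape 2 is a quadratic bezier drawn with `<path>`. Its stroke #000000 means engrave at S253, F2979. After flipping Y the toolpath is (70.7853,51.2002) → (80.2224,45.7857) → (88.0714,44.1143) → (94.3324,46.1860) → (99.0052,52.0008) → (102.0900,61.5588).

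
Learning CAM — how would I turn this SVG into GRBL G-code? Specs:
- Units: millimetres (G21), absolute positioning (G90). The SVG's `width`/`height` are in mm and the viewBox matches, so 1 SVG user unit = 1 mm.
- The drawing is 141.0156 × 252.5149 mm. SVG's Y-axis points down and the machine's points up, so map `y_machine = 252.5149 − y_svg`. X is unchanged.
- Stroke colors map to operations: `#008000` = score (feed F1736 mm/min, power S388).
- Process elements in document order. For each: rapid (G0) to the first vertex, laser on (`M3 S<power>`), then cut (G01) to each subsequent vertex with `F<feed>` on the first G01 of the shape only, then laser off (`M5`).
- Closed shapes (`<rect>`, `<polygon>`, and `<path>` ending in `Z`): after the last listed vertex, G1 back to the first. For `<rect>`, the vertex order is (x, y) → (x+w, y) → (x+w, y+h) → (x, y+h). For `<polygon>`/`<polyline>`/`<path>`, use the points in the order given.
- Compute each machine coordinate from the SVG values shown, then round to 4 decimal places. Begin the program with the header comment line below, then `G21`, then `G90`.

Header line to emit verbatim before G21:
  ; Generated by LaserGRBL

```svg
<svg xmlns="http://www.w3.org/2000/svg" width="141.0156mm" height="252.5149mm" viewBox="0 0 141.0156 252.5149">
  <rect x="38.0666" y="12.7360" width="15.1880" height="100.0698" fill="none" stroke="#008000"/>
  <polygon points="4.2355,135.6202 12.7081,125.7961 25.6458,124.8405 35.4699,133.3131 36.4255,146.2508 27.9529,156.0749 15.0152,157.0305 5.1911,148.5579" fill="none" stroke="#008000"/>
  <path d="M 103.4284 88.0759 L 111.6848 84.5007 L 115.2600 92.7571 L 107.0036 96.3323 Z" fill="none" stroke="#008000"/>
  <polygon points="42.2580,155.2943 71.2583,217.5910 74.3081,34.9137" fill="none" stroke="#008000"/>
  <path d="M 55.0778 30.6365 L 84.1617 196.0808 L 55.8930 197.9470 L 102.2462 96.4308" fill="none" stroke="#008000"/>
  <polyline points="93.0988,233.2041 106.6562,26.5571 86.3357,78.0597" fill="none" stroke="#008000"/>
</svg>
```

; Generated by LaserGRBL
G21
G90
G0 X38.0666 Y239.7789
M3 S388
G01 X53.2546 Y239.7789 F1736
G01 X53.2546 Y139.7091
G01 X38.0666 Y139.7091
G01 X38.0666 Y239.7789
M5
G0 X4.2355 Y116.8947
M3 S388
G01 X12.7081 Y126.7188 F1736
G01 X25.6458 Y127.6744
G01 X35.4699 Y119.2018
G01 X36.4255 Y106.2641
G01 X27.9529 Y96.4400
G01 X15.0152 Y95.4844
G01 X5.1911 Y103.9570
G01 X4.2355 Y116.8947
M5
G0 X103.4284 Y164.4390
M3 S388
G01 X111.6848 Y168.0142 F1736
G01 X115.2600 Y159.7578
G01 X107.0036 Y156.1826
G01 X103.4284 Y164.4390
M5
G0 X42.2580 Y97.2206
M3 S388
G01 X71.2583 Y34.9239 F1736
G01 X74.3081 Y217.6012
G01 X42.2580 Y97.2206
M5
G0 X55.0778 Y221.8784
M3 S388
G01 X84.1617 Y56.4341 F1736
G01 X55.8930 Y54.5679
G01 X102.2462 Y156.0841
M5
G0 X93.0988 Y19.3108
M3 S388
G01 X106.6562 Y225.9578 F1736
G01 X86.3357 Y174.4552
M5

1 u = 1 mm; y_m = 252.5149 − y.

[1] `<rect>` rectangle, #008000→score S388 F1736: (38.0666,239.7789) → (53.2546,239.7789) → (53.2546,139.7091) → (38.0666,139.7091) → (38.0666,239.7789) (closed)

[2] `<polygon>` regular polygon, #008000→score S388 F1736: (4.2355,116.8947) → (12.7081,126.7188) → (25.6458,127.6744) → (35.4699,119.2018) → (36.4255,106.2641) → (27.9529,96.4400) → (15.0152,95.4844) → (5.1911,103.9570) → (4.2355,116.8947) (closed)

[3] `<path>` regular polygon, #008000→score S388 F1736: (103.4284,164.4390) → (111.6848,168.0142) → (115.2600,159.7578) → (107.0036,156.1826) → (103.4284,164.4390) (closed)

[4] `<polygon>` closed polygon, #008000→score S388 F1736: (42.2580,97.2206) → (71.2583,34.9239) → (74.3081,217.6012) → (42.2580,97.2206) (closed)

[5] `<path>` open polyline, #008000→score S388 F1736: (55.0778,221.8784) → (84.1617,56.4341) → (55.8930,54.5679) → (102.2462,156.0841)

[6] `<polyline>` open polyline, #008000→score S388 F1736: (93.0988,19.3108) → (106.6562,225.9578) → (86.3357,174.4552)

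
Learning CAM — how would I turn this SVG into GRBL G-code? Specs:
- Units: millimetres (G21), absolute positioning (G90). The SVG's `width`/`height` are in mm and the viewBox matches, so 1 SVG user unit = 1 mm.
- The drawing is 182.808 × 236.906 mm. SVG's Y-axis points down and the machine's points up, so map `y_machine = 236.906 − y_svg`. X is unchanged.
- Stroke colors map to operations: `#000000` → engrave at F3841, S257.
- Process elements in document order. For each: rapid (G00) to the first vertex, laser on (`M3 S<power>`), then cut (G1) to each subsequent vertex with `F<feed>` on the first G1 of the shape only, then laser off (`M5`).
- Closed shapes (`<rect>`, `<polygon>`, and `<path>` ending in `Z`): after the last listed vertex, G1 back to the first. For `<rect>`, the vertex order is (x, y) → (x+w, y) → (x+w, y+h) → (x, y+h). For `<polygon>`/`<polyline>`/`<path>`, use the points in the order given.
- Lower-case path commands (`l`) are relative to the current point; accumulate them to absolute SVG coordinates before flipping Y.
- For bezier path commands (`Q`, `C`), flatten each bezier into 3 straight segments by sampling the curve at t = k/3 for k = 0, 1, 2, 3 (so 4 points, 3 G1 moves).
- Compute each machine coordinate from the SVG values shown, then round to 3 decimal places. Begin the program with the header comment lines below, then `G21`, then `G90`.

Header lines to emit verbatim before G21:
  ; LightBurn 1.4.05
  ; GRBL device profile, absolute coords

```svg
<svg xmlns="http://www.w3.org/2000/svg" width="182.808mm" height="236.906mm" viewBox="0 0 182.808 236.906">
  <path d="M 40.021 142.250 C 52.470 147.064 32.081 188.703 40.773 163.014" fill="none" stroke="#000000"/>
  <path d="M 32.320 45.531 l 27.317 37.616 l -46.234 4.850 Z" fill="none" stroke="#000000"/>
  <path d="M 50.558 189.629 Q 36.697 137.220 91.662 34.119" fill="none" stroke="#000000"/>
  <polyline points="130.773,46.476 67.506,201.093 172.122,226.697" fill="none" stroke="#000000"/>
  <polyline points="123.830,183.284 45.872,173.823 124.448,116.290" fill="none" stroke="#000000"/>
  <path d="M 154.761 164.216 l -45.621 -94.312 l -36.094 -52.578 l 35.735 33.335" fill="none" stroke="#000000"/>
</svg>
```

viewBox `0 0 182.808 236.906` with mm width/height → 1 unit = 1 mm. Flip: y_m = 236.906 − y_svg.

**Shape 1** — `<path>` cubic bezier, stroke `#000000` → engrave (S257, F3841). Control points (SVG): P0=(40.021,142.250), P1=(52.470,147.064), P2=(32.081,188.703), P3=(40.773,163.014); sampled at t=k/3. Machine vertices: (40.021,94.656) → (43.817,81.425) → (39.481,66.788) → (40.773,73.892). Open path.

**Shape 2** — `<path>` regular polygon, stroke `#000000` → engrave (S257, F3841). Machine vertices: (32.320,191.375) → (59.637,153.759) → (13.403,148.909) → (32.320,191.375). Closed: final G1 returns to the first vertex.

**Shape 3** — `<path>` quadratic bezier, stroke `#000000` → engrave (S257, F3841). Control points (SVG): P0=(50.558,189.629), P1=(36.697,137.220), P2=(91.662,34.119); sampled at t=k/3. Machine vertices: (50.558,47.277) → (48.965,87.849) → (62.666,139.685) → (91.662,202.787). Open path.

**Shape 4** — `<polyline>` open polyline, stroke `#000000` → engrave (S257, F3841). Machine vertices: (130.773,190.430) → (67.506,35.813) → (172.122,10.209). Open path.

**Shape 5** — `<polyline>` open polyline, stroke `#000000` → engrave (S257, F3841). Machine vertices: (123.830,53.622) → (45.872,63.083) → (124.448,120.616). Open path.

**Shape 6** — `<path>` open polyline, stroke `#000000` → engrave (S257, F3841). Machine vertices: (154.761,72.690) → (109.140,167.002) → (73.046,219.580) → (108.781,186.245). Open path.

; LightBurn 1.4.05
; GRBL device profile, absolute coords
G21
G90
G00 X40.021 Y94.656
M3 S257
G1 X43.817 Y81.425 F3841
G1 X39.481 Y66.788
G1 X40.773 Y73.892
M5
G00 X32.320 Y191.375
M3 S257
G1 X59.637 Y153.759 F3841
G1 X13.403 Y148.909
G1 X32.320 Y191.375
M5
G00 X50.558 Y47.277
M3 S257
G1 X48.965 Y87.849 F3841
G1 X62.666 Y139.685
G1 X91.662 Y202.787
M5
G00 X130.773 Y190.430
M3 S257
G1 X67.506 Y35.813 F3841
G1 X172.122 Y10.209
M5
G00 X123.830 Y53.622
M3 S257
G1 X45.872 Y63.083 F3841
G1 X124.448 Y120.616
M5
G00 X154.761 Y72.690
M3 S257
G1 X109.140 Y167.002 F3841
G1 X73.046 Y219.580
G1 X108.781 Y186.245
M5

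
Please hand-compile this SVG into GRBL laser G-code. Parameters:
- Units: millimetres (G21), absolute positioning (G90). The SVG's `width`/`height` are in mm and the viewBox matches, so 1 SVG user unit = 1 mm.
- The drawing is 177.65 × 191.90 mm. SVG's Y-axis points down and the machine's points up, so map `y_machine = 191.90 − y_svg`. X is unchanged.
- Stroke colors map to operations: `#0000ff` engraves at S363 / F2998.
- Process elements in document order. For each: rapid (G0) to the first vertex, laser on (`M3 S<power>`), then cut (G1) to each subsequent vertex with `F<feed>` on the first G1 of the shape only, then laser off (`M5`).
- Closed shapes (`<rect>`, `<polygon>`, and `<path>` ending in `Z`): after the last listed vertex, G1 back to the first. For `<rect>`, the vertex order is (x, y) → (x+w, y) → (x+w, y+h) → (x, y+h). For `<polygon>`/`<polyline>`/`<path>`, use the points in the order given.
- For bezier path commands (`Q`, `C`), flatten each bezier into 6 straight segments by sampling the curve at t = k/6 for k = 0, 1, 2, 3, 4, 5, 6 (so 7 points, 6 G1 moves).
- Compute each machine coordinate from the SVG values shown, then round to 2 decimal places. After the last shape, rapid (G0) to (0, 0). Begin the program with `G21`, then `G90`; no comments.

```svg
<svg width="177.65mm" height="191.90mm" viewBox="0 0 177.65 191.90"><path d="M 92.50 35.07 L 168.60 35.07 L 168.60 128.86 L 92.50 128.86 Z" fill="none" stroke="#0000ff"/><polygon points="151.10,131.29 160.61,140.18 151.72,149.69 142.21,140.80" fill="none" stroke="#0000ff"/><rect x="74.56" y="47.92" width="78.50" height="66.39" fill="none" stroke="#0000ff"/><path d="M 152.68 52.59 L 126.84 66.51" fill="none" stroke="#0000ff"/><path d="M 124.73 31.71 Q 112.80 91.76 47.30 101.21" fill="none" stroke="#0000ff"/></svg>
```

Since the viewBox matches the mm dimensions, user units are millimetres directly. The only transform is the Y-flip y_m = 191.90 − y_svg.

Shape 1 is a rectangle drawn with `<path>`. Its stroke #0000ff means engrave at S363, F2998. After flipping Y the toolpath is (92.50,156.83) → (168.60,156.83) → (168.60,63.04) → (92.50,63.04) → (92.50,156.83), returning to the start.

Shape 2 is a regular polygon drawn with `<polygon>`. Its stroke #0000ff means engrave at S363, F2998. After flipping Y the toolpath is (151.10,60.61) → (160.61,51.72) → (151.72,42.21) → (142.21,51.10) → (151.10,60.61), returning to the start.

Shape 3 is a rectangle drawn with `<rect>`. Its stroke #0000ff means engrave at S363, F2998. After flipping Y the toolpath is (74.56,143.98) → (153.06,143.98) → (153.06,77.59) → (74.56,77.59) → (74.56,143.98), returning to the start.

Shape 4 is a line segment drawn with `<path>`. Its stroke #0000ff means engrave at S363, F2998. After flipping Y the toolpath is (152.68,139.31) → (126.84,125.39).

Shape 5 is a quadratic bezier drawn with `<path>`. Its stroke #0000ff means engrave at S363, F2998. After flipping Y the toolpath is (124.73,160.19) → (119.27,141.58) → (110.82,125.78) → (99.41,112.79) → (85.01,102.61) → (67.65,95.25) → (47.30,90.69).

G21
G90
G0 X92.50 Y156.83
M3 S363
G1 X168.60 Y156.83 F2998
G1 X168.60 Y63.04
G1 X92.50 Y63.04
G1 X92.50 Y156.83
M5
G0 X151.10 Y60.61
M3 S363
G1 X160.61 Y51.72 F2998
G1 X151.72 Y42.21
G1 X142.21 Y51.10
G1 X151.10 Y60.61
M5
G0 X74.56 Y143.98
M3 S363
G1 X153.06 Y143.98 F2998
G1 X153.06 Y77.59
G1 X74.56 Y77.59
G1 X74.56 Y143.98
M5
G0 X152.68 Y139.31
M3 S363
G1 X126.84 Y125.39 F2998
M5
G0 X124.73 Y160.19
M3 S363
G1 X119.27 Y141.58 F2998
G1 X110.82 Y125.78
G1 X99.41 Y112.79
G1 X85.01 Y102.61
G1 X67.65 Y95.25
G1 X47.30 Y90.69
M5
G0 X0.00 Y0.00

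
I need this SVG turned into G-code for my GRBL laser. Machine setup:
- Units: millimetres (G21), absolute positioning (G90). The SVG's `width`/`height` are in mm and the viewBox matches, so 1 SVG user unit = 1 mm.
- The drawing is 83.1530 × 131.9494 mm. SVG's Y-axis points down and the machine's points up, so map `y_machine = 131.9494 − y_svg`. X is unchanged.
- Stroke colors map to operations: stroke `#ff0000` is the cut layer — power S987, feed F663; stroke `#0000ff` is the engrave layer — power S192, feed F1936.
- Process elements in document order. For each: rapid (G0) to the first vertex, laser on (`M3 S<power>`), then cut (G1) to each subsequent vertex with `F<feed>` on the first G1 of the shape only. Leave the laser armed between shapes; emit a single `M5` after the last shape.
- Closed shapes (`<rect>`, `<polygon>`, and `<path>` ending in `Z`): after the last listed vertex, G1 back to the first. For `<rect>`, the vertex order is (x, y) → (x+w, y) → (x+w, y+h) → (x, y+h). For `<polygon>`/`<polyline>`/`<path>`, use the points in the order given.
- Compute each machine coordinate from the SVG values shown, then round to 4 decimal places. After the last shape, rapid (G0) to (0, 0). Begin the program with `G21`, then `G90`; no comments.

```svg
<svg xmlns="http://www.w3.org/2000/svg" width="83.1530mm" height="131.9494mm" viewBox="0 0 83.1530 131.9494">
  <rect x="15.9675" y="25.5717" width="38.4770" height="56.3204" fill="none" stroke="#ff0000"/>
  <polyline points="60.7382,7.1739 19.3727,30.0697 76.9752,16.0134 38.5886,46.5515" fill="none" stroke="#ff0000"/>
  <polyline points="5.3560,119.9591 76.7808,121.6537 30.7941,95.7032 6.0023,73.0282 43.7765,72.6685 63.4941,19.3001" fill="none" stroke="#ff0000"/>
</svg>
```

viewBox `0 0 83.1530 131.9494` with mm width/height → 1 unit = 1 mm. Flip: y_m = 131.9494 − y_svg.

**Shape 1** — `<rect>` rectangle, stroke `#ff0000` → cut (S987, F663). Machine vertices: (15.9675,106.3777) → (54.4445,106.3777) → (54.4445,50.0573) → (15.9675,50.0573) → (15.9675,106.3777). Closed: final G1 returns to the first vertex.

**Shape 2** — `<polyline>` open polyline, stroke `#ff0000` → cut (S987, F663). Machine vertices: (60.7382,124.7755) → (19.3727,101.8797) → (76.9752,115.9360) → (38.5886,85.3979). Open path.

**Shape 3** — `<polyline>` open polyline, stroke `#ff0000` → cut (S987, F663). Machine vertices: (5.3560,11.9903) → (76.7808,10.2957) → (30.7941,36.2462) → (6.0023,58.9212) → (43.7765,59.2809) → (63.4941,112.6493). Open path.

G21
G90
G0 X15.9675 Y106.3777
M3 S987
G1 X54.4445 Y106.3777 F663
G1 X54.4445 Y50.0573
G1 X15.9675 Y50.0573
G1 X15.9675 Y106.3777
G0 X60.7382 Y124.7755
M3 S987
G1 X19.3727 Y101.8797 F663
G1 X76.9752 Y115.9360
G1 X38.5886 Y85.3979
G0 X5.3560 Y11.9903
M3 S987
G1 X76.7808 Y10.2957 F663
G1 X30.7941 Y36.2462
G1 X6.0023 Y58.9212
G1 X43.7765 Y59.2809
G1 X63.4941 Y112.6493
M5
G0 X0.0000 Y0.0000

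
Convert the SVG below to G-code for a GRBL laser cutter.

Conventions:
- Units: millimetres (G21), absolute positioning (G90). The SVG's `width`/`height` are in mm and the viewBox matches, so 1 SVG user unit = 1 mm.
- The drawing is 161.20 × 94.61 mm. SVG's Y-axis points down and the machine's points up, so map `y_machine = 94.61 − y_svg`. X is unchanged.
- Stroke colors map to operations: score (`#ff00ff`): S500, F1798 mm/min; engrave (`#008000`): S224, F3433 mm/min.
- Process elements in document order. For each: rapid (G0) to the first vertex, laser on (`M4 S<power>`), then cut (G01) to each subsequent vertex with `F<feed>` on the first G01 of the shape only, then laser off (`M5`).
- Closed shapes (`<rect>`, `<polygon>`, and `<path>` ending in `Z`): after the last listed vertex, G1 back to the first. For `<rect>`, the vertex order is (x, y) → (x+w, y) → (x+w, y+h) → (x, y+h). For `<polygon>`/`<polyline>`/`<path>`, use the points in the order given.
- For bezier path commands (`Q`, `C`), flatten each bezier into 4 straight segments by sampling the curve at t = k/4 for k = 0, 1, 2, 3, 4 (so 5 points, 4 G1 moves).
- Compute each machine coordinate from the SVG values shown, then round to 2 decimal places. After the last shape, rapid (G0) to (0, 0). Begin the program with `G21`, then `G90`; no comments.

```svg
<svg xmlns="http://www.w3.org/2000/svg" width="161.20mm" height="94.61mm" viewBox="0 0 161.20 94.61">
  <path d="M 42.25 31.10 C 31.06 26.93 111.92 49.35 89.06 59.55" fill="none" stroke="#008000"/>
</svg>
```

G21
G90
G0 X42.25 Y63.51
M4 S224
G01 X48.06 Y62.26 F3433
G01 X70.03 Y54.67
G01 X89.82 Y44.39
G01 X89.06 Y35.06
M5
G0 X0.00 Y0.00

Since the viewBox matches the mm dimensions, user units are millimetres directly. The only transform is the Y-flip y_m = 94.61 − y_svg.

Shape 1 is a cubic bezier drawn with `<path>`. Its stroke #008000 means engrave at S224, F3433. After flipping Y the toolpath is (42.25,63.51) → (48.06,62.26) → (70.03,54.67) → (89.82,44.39) → (89.06,35.06).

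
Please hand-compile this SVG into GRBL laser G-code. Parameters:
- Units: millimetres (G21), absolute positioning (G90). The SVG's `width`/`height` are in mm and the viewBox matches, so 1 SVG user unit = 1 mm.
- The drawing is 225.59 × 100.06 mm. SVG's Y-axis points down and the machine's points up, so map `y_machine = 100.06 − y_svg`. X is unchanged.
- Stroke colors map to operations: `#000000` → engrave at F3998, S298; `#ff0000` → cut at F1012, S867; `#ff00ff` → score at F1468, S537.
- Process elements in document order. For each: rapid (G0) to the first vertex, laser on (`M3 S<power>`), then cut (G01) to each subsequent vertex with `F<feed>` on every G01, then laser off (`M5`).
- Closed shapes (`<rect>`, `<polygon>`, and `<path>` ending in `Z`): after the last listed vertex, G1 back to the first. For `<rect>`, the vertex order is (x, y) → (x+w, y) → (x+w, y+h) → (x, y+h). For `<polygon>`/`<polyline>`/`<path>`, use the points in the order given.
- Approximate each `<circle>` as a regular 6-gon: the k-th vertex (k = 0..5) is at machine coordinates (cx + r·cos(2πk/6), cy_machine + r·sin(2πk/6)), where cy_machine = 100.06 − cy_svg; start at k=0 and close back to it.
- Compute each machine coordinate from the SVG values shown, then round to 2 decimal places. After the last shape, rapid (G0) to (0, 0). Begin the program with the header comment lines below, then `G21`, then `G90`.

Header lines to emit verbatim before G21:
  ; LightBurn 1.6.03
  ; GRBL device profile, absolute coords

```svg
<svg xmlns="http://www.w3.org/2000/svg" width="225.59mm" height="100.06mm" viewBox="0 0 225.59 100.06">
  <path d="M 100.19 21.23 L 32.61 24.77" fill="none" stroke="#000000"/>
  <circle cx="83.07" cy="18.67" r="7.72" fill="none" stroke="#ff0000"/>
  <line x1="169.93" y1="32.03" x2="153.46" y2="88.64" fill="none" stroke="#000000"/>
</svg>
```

Since the viewBox matches the mm dimensions, user units are millimetres directly. The only transform is the Y-flip y_m = 100.06 − y_svg.

Shape 1 is a line segment drawn with `<path>`. Its stroke #000000 means engrave at S298, F3998. After flipping Y the toolpath is (100.19,78.83) → (32.61,75.29).

Shape 2 is a circle drawn with `<circle>`. Its stroke #ff0000 means cut at S867, F1012. After flipping Y the toolpath is (90.79,81.39) → (86.93,88.08) → (79.21,88.08) → (75.35,81.39) → (79.21,74.70) → (86.93,74.70) → (90.79,81.39), returning to the start.

Shape 3 is a line segment drawn with `<line>`. Its stroke #000000 means engrave at S298, F3998. After flipping Y the toolpath is (169.93,68.03) → (153.46,11.42).

; LightBurn 1.6.03
; GRBL device profile, absolute coords
G21
G90
G0 X100.19 Y78.83
M3 S298
G01 X32.61 Y75.29 F3998
M5
G0 X90.79 Y81.39
M3 S867
G01 X86.93 Y88.08 F1012
G01 X79.21 Y88.08 F1012
G01 X75.35 Y81.39 F1012
G01 X79.21 Y74.70 F1012
G01 X86.93 Y74.70 F1012
G01 X90.79 Y81.39 F1012
M5
G0 X169.93 Y68.03
M3 S298
G01 X153.46 Y11.42 F3998
M5
G0 X0.00 Y0.00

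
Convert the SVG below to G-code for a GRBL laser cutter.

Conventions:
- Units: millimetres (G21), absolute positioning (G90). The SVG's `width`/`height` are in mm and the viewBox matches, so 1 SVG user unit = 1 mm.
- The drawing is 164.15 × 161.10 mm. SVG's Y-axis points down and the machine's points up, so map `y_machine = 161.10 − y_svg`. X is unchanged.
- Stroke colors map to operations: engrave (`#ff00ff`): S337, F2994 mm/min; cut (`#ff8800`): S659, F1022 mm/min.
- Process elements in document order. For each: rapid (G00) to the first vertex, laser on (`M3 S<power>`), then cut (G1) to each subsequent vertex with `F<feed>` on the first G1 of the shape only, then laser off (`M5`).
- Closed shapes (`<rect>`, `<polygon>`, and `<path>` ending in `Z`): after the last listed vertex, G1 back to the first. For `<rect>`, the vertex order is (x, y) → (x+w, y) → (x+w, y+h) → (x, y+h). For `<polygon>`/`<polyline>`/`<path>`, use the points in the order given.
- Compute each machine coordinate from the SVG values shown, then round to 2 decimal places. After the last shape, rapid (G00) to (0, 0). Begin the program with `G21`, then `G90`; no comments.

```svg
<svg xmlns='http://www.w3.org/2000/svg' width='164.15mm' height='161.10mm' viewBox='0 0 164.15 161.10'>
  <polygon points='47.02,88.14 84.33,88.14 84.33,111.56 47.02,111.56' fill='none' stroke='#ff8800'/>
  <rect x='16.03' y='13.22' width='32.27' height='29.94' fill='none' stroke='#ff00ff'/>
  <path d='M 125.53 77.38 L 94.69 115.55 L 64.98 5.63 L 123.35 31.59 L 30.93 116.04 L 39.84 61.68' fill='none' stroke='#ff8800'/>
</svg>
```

G21
G90
G00 X47.02 Y72.96
M3 S659
G1 X84.33 Y72.96 F1022
G1 X84.33 Y49.54
G1 X47.02 Y49.54
G1 X47.02 Y72.96
M5
G00 X16.03 Y147.88
M3 S337
G1 X48.30 Y147.88 F2994
G1 X48.30 Y117.94
G1 X16.03 Y117.94
G1 X16.03 Y147.88
M5
G00 X125.53 Y83.72
M3 S659
G1 X94.69 Y45.55 F1022
G1 X64.98 Y155.47
G1 X123.35 Y129.51
G1 X30.93 Y45.06
G1 X39.84 Y99.42
M5
G00 X0.00 Y0.00

1 u = 1 mm; y_m = 161.10 − y.

[1] `<polygon>` rectangle, #ff8800→cut S659 F1022: (47.02,72.96) → (84.33,72.96) → (84.33,49.54) → (47.02,49.54) → (47.02,72.96) (closed)

[2] `<rect>` rectangle, #ff00ff→engrave S337 F2994: (16.03,147.88) → (48.30,147.88) → (48.30,117.94) → (16.03,117.94) → (16.03,147.88) (closed)

[3] `<path>` open polyline, #ff8800→cut S659 F1022: (125.53,83.72) → (94.69,45.55) → (64.98,155.47) → (123.35,129.51) → (30.93,45.06) → (39.84,99.42)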